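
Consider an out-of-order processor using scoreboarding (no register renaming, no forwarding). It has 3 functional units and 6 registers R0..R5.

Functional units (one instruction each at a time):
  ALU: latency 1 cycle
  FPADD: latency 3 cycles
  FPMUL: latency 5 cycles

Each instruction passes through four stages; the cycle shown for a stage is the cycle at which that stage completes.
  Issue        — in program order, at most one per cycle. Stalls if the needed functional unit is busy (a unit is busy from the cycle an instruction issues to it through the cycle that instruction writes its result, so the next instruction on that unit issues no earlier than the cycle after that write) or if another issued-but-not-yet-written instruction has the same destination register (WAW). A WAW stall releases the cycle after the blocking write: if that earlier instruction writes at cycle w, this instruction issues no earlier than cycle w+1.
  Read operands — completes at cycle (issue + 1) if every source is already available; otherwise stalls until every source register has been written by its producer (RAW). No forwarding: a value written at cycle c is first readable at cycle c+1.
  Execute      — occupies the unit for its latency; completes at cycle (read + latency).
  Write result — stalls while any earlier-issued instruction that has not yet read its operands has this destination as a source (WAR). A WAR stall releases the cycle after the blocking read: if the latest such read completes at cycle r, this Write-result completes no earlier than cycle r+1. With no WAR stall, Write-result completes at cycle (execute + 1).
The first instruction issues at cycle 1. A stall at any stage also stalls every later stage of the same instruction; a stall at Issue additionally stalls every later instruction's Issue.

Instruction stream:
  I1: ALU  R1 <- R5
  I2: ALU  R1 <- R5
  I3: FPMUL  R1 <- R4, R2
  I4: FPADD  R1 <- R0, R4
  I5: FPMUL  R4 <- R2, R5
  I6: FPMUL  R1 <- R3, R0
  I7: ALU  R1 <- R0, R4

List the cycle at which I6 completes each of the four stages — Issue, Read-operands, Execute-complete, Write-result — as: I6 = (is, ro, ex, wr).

[1] issue I1 (ALU)
[2] I1 read-ops
[3] I1 finished on ALU
[4] I1→R1
[5] issue I2 (ALU)
[6] I2 read-ops
[7] I2 finished on ALU
[8] I2→R1
[9] issue I3 (FPMUL)
[10] I3 read-ops
[15] I3 finished on FPMUL
[16] I3→R1
[17] issue I4 (FPADD)
[18] I4 read-ops · issue I5 (FPMUL)
[19] I5 read-ops
[21] I4 finished on FPADD
[22] I4→R1
[24] I5 finished on FPMUL
[25] I5→R4
[26] issue I6 (FPMUL)
[27] I6 read-ops
[32] I6 finished on FPMUL
[33] I6→R1
[34] issue I7 (ALU)
[35] I7 read-ops
[36] I7 finished on ALU
[37] I7→R1

I6 = (26, 27, 32, 33)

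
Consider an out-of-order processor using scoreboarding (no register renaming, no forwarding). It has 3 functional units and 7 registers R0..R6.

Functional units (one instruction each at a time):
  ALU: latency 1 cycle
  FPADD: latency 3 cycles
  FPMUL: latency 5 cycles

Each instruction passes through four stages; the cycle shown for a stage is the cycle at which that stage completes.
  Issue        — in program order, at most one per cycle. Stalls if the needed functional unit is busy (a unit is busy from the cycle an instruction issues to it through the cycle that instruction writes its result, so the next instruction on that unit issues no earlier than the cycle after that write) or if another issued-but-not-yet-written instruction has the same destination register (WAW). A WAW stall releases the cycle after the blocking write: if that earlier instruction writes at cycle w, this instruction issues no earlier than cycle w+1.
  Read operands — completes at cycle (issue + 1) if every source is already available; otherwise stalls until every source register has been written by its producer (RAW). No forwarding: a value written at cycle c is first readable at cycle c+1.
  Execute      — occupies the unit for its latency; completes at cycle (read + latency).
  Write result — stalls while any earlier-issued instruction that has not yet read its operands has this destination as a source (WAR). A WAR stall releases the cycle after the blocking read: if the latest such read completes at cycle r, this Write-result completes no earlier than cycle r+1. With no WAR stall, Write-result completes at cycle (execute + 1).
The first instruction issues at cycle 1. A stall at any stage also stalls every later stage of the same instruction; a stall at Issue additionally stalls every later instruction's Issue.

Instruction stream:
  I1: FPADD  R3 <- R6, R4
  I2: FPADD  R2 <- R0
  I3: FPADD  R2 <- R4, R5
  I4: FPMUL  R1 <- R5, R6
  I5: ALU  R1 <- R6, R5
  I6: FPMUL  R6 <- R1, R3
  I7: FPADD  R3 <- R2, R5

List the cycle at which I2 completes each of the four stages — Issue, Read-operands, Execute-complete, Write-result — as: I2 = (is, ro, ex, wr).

I2 = (7, 8, 11, 12)

c1: I1 issues→FPADD
c2: I1 reads
c5: I1 exec-done
c6: I1 writes R3
c7: I2 issues→FPADD
c8: I2 reads
c11: I2 exec-done
c12: I2 writes R2
c13: I3 issues→FPADD
c14: I3 reads, I4 issues→FPMUL
c15: I4 reads
c17: I3 exec-done
c18: I3 writes R2
c20: I4 exec-done
c21: I4 writes R1
c22: I5 issues→ALU
c23: I5 reads, I6 issues→FPMUL
c24: I5 exec-done, I7 issues→FPADD
c25: I5 writes R1, I7 reads
c26: I6 reads
c28: I7 exec-done
c29: I7 writes R3
c31: I6 exec-done
c32: I6 writes R6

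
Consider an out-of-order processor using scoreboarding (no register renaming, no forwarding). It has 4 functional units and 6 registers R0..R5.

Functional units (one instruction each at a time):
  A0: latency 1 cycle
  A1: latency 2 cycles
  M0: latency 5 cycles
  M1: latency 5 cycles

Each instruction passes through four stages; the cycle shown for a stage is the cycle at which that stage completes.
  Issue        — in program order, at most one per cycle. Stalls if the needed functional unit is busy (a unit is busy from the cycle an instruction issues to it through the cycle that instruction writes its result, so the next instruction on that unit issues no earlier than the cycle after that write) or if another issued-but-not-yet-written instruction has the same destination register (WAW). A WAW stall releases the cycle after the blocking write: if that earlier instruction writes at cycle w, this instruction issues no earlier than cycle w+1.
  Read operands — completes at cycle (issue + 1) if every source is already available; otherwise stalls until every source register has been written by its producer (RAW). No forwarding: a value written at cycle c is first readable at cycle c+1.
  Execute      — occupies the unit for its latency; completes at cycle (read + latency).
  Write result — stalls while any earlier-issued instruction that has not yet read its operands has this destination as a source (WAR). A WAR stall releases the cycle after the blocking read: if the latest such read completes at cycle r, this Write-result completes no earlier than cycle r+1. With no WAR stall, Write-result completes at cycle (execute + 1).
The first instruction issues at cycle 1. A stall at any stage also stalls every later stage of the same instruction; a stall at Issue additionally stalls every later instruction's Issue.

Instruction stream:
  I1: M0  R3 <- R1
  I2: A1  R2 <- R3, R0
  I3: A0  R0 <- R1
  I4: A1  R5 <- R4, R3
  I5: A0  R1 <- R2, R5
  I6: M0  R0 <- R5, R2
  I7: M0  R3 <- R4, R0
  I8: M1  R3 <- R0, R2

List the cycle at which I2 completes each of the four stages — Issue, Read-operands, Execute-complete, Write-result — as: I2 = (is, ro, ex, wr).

c1: issue I1 (M0)
c2: I1 read-ops, issue I2 (A1)
c3: issue I3 (A0)
c4: I3 read-ops
c5: I3 finished on A0
c7: I1 finished on M0
c8: I1→R3
c9: I2 read-ops
c10: I3→R0
c11: I2 finished on A1
c12: I2→R2
c13: issue I4 (A1)
c14: I4 read-ops, issue I5 (A0)
c15: issue I6 (M0)
c16: I4 finished on A1
c17: I4→R5
c18: I5 read-ops, I6 read-ops
c19: I5 finished on A0
c20: I5→R1
c23: I6 finished on M0
c24: I6→R0
c25: issue I7 (M0)
c26: I7 read-ops
c31: I7 finished on M0
c32: I7→R3
c33: issue I8 (M1)
c34: I8 read-ops
c39: I8 finished on M1
c40: I8→R3

I2 = (2, 9, 11, 12)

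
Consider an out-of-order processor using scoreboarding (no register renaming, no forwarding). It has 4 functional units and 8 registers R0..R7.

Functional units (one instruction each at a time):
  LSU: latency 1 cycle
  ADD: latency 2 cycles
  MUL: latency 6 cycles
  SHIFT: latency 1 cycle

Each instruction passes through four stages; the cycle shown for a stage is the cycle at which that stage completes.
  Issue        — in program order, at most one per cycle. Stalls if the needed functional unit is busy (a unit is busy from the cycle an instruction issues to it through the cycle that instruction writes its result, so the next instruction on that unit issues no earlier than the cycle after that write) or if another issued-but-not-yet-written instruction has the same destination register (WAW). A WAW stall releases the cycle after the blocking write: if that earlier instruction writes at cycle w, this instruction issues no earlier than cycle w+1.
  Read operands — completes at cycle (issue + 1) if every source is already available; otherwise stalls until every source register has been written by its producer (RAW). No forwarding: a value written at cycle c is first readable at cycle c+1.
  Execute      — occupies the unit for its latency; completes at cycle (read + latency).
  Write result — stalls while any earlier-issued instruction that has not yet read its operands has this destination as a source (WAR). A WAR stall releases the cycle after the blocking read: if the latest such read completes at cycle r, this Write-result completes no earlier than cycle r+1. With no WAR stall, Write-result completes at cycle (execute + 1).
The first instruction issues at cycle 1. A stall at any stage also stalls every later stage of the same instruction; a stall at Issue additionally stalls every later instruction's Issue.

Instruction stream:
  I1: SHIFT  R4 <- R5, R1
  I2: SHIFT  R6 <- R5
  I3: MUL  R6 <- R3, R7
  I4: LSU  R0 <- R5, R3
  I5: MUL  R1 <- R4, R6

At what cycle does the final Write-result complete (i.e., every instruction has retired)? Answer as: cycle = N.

[I1] 1/2/3/4
[I2] 5/6/7/8  (struct: SHIFT busy until I1 writes@4)
[I3] 9/10/16/17  (WAW R6: wait I2 write@8)
[I4] 10/11/12/13
[I5] 18/19/25/26  (struct: MUL busy until I3 writes@17)

cycle = 26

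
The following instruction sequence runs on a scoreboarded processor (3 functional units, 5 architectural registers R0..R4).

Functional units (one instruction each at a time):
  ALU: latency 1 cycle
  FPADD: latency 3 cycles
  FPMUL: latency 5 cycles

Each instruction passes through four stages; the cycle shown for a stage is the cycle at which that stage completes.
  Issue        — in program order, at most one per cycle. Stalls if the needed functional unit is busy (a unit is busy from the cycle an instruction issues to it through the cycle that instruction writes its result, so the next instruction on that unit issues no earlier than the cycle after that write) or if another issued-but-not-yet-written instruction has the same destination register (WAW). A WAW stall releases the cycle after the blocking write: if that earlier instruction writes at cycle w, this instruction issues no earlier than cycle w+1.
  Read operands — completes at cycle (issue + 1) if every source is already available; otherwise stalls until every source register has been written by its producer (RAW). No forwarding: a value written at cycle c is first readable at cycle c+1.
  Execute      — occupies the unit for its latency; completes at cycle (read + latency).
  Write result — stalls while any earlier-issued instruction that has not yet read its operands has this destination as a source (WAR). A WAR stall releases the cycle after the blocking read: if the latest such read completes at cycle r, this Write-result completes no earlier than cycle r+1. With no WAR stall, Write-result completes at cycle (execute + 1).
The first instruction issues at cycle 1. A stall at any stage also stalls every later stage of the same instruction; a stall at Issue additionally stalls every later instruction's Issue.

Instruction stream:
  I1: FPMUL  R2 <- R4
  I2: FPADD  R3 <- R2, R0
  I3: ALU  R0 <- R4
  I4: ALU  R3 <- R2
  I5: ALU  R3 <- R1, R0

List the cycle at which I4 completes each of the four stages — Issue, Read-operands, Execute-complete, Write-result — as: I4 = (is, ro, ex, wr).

[1] I1 issues→FPMUL
[2] I1 reads; I2 issues→FPADD
[3] I3 issues→ALU
[4] I3 reads
[5] I3 exec-done
[7] I1 exec-done
[8] I1 writes R2
[9] I2 reads
[10] I3 writes R0
[12] I2 exec-done
[13] I2 writes R3
[14] I4 issues→ALU
[15] I4 reads
[16] I4 exec-done
[17] I4 writes R3
[18] I5 issues→ALU
[19] I5 reads
[20] I5 exec-done
[21] I5 writes R3

I4 = (14, 15, 16, 17)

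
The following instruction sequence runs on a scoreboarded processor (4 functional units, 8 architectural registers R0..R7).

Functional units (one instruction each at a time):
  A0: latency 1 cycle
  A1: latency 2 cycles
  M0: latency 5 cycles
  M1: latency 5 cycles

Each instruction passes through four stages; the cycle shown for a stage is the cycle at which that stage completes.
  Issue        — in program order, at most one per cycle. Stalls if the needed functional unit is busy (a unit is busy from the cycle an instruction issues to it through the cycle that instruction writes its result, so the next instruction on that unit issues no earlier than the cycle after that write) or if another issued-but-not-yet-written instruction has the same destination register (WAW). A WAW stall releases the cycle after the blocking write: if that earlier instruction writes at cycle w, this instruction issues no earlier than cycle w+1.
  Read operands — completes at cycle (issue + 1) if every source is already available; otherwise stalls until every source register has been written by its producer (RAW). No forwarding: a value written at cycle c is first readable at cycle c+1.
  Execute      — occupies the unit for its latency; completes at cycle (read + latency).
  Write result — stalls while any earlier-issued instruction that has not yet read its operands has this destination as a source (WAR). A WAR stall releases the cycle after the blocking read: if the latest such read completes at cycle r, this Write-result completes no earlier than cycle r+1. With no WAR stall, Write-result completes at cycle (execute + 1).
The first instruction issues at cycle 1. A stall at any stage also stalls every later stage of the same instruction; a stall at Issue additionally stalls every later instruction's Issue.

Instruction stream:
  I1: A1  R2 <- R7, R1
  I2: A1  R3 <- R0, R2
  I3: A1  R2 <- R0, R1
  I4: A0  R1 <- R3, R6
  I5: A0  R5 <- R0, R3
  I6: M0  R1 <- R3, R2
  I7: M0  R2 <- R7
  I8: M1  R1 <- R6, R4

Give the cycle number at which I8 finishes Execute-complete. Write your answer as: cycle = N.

[I1] 1/2/4/5
[I2] 6/7/9/10  (struct: A1 busy until I1 writes@5)
[I3] 11/12/14/15  (struct: A1 busy until I2 writes@10)
[I4] 12/13/14/15
[I5] 16/17/18/19  (struct: A0 busy until I4 writes@15)
[I6] 17/18/23/24
[I7] 25/26/31/32  (struct: M0 busy until I6 writes@24)
[I8] 26/27/32/33

cycle = 32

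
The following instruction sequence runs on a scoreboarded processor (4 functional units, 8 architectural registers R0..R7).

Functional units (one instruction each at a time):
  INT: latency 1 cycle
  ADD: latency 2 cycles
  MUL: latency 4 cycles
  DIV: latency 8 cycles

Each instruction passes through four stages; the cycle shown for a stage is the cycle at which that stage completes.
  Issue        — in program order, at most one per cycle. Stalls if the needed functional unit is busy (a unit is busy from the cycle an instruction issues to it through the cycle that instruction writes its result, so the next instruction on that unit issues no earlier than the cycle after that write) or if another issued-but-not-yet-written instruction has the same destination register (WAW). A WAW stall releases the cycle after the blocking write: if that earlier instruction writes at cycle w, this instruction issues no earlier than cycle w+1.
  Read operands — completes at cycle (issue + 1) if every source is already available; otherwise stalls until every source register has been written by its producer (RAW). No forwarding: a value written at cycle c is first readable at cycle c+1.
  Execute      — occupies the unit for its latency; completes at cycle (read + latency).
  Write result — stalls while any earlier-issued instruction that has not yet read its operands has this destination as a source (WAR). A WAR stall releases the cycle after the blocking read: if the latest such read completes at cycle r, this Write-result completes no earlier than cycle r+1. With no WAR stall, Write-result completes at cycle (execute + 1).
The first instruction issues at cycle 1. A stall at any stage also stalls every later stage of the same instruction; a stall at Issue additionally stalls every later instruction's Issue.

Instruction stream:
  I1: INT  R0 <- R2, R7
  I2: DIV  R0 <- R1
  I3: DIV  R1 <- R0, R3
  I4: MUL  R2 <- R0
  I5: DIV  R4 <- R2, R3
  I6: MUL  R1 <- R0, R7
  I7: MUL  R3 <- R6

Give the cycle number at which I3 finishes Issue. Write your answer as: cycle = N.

cycle = 16

[1] I1 issues→INT
[2] I1 reads
[3] I1 exec-done
[4] I1 writes R0
[5] I2 issues→DIV
[6] I2 reads
[14] I2 exec-done
[15] I2 writes R0
[16] I3 issues→DIV
[17] I3 reads | I4 issues→MUL
[18] I4 reads
[22] I4 exec-done
[23] I4 writes R2
[25] I3 exec-done
[26] I3 writes R1
[27] I5 issues→DIV
[28] I5 reads | I6 issues→MUL
[29] I6 reads
[33] I6 exec-done
[34] I6 writes R1
[35] I7 issues→MUL
[36] I5 exec-done | I7 reads
[37] I5 writes R4
[40] I7 exec-done
[41] I7 writes R3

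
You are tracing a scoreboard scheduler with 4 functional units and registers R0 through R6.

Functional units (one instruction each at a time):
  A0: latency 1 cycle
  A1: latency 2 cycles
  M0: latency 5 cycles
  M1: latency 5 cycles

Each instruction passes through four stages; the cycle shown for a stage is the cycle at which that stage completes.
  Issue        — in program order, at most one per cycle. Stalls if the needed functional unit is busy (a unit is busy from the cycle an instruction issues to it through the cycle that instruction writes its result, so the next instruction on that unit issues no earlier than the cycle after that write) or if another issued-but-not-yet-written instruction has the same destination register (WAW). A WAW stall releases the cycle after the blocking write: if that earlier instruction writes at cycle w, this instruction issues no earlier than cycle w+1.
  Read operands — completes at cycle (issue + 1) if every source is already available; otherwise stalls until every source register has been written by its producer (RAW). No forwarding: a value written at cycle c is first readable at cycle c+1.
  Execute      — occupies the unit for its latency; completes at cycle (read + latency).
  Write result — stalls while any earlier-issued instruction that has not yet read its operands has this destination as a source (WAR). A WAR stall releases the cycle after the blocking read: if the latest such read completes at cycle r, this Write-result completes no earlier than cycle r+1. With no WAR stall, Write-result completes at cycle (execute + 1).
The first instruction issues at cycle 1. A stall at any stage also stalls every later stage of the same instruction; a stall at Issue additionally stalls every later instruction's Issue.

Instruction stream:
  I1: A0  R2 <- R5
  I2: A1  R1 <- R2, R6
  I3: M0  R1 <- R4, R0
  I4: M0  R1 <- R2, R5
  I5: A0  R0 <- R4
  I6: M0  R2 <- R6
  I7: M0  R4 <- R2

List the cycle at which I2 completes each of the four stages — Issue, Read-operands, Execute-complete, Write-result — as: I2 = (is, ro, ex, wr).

I2 = (2, 5, 7, 8)

I1  is:1  ro:2  ex:3  wr:4
I2  is:2  ro:5  ex:7  wr:8  — RAW R2: wait I1 write@4
I3  is:9  ro:10  ex:15  wr:16  — WAW R1: wait I2 write@8
I4  is:17  ro:18  ex:23  wr:24  — struct: M0 busy until I3 writes@16
I5  is:18  ro:19  ex:20  wr:21
I6  is:25  ro:26  ex:31  wr:32  — struct: M0 busy until I4 writes@24
I7  is:33  ro:34  ex:39  wr:40  — struct: M0 busy until I6 writes@32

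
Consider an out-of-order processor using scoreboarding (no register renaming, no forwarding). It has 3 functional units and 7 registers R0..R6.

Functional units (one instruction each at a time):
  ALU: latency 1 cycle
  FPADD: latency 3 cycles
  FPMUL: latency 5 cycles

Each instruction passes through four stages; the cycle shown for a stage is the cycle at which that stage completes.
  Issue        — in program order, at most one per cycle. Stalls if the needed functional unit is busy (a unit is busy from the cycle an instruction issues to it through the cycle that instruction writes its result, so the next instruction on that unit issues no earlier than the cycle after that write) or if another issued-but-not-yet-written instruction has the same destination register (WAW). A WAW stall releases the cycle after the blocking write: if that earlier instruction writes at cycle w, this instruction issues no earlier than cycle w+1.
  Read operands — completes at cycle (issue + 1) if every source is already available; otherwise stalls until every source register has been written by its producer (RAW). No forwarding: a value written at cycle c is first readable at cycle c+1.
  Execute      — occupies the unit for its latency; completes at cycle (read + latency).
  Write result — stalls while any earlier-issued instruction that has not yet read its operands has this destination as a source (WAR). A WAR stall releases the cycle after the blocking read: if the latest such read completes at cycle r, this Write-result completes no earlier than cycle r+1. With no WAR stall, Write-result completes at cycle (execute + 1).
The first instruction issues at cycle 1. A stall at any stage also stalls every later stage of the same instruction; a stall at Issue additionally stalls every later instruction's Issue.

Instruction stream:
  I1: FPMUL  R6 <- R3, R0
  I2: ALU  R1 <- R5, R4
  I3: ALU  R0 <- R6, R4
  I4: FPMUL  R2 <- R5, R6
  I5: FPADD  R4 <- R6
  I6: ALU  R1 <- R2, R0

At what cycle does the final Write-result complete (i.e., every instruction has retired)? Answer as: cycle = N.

cycle = 19

I1  is:1  ro:2  ex:7  wr:8
I2  is:2  ro:3  ex:4  wr:5
I3  is:6  ro:9  ex:10  wr:11  — struct: ALU busy until I2 writes@5, RAW R6: wait I1 write@8
I4  is:9  ro:10  ex:15  wr:16  — struct: FPMUL busy until I1 writes@8
I5  is:10  ro:11  ex:14  wr:15
I6  is:12  ro:17  ex:18  wr:19  — struct: ALU busy until I3 writes@11, RAW R2: wait I4 write@16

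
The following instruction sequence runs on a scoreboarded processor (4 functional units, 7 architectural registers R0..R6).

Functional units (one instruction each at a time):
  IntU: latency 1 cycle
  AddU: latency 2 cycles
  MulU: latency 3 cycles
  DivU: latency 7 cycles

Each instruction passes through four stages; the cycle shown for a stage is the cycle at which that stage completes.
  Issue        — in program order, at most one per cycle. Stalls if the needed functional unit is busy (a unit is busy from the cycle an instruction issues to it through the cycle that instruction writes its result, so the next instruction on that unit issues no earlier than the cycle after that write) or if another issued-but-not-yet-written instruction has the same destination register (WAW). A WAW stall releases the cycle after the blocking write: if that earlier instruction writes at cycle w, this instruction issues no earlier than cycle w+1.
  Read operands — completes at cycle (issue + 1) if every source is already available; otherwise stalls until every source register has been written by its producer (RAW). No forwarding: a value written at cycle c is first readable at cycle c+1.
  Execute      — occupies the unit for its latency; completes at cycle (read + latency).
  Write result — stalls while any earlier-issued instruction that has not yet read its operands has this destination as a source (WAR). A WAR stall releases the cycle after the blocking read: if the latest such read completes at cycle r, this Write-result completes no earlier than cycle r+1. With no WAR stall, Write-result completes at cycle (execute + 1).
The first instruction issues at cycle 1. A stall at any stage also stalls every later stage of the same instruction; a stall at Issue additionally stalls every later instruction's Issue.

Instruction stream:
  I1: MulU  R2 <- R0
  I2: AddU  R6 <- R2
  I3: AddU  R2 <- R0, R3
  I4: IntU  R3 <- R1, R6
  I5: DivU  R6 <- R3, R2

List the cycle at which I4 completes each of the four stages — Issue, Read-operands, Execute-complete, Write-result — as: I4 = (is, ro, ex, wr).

I1  is:1  ro:2  ex:5  wr:6
I2  is:2  ro:7  ex:9  wr:10  — RAW R2: wait I1 write@6
I3  is:11  ro:12  ex:14  wr:15  — struct: AddU busy until I2 writes@10
I4  is:12  ro:13  ex:14  wr:15
I5  is:13  ro:16  ex:23  wr:24  — RAW R3: wait I4 write@15, RAW R2: wait I3 write@15

I4 = (12, 13, 14, 15)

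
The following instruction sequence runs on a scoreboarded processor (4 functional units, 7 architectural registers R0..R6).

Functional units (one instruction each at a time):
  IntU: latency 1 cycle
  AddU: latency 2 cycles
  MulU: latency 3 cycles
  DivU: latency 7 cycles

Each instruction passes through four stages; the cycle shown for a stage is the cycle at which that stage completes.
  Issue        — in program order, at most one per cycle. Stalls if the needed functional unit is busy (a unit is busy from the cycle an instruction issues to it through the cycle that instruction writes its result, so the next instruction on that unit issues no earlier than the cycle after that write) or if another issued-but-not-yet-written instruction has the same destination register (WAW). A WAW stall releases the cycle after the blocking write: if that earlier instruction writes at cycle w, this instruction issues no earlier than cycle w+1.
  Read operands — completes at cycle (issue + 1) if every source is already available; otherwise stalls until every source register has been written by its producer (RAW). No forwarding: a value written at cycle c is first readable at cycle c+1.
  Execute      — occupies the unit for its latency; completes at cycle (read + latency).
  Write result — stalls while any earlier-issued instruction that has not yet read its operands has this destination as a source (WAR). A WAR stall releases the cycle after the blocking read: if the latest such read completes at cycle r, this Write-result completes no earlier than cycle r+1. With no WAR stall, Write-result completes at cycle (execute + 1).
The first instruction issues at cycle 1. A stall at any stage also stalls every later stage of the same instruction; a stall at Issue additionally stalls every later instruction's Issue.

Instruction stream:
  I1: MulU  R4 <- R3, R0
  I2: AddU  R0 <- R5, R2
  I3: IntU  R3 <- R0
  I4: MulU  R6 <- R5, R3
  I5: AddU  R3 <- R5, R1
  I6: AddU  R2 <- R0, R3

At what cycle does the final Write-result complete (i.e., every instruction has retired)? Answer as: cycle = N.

cycle = 19

cycle 1: I1 dispatched to MulU
cycle 2: I1 operands ready; I2 dispatched to AddU
cycle 3: I2 operands ready; I3 dispatched to IntU
cycle 5: I1 complete; I2 complete
cycle 6: R4←I1; R0←I2
cycle 7: I3 operands ready; I4 dispatched to MulU
cycle 8: I3 complete
cycle 9: R3←I3
cycle 10: I4 operands ready; I5 dispatched to AddU
cycle 11: I5 operands ready
cycle 13: I4 complete; I5 complete
cycle 14: R6←I4; R3←I5
cycle 15: I6 dispatched to AddU
cycle 16: I6 operands ready
cycle 18: I6 complete
cycle 19: R2←I6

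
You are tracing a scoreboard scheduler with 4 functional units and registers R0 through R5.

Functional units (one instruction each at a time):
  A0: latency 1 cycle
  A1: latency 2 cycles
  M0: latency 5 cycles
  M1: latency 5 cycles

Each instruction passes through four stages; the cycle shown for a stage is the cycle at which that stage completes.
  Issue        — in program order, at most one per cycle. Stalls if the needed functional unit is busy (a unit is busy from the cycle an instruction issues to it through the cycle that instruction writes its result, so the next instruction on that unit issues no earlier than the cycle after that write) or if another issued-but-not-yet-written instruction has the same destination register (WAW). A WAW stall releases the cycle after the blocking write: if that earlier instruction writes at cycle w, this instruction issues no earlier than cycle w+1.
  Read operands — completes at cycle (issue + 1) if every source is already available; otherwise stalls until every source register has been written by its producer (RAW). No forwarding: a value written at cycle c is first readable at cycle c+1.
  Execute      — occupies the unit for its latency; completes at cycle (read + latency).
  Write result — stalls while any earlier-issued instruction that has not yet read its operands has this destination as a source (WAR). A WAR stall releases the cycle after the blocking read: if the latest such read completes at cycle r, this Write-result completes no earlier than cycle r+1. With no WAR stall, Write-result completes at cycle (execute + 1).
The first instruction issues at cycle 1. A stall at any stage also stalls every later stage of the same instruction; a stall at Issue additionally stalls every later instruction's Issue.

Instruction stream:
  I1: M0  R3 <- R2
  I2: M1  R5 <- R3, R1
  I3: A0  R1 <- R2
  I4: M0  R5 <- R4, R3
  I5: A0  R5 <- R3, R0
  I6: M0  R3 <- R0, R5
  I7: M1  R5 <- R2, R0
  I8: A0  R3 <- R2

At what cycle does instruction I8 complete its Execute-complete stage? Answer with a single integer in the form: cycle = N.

I1: IS=1 RO=2 EX=7 WR=8
I2: IS=2 RO=9 EX=14 WR=15  [RAW R3: wait I1 write@8]
I3: IS=3 RO=4 EX=5 WR=10  [WAR R1: wait I2 read@9]
I4: IS=16 RO=17 EX=22 WR=23  [WAW R5: wait I2 write@15]
I5: IS=24 RO=25 EX=26 WR=27  [WAW R5: wait I4 write@23]
I6: IS=25 RO=28 EX=33 WR=34  [RAW R5: wait I5 write@27]
I7: IS=28 RO=29 EX=34 WR=35  [WAW R5: wait I5 write@27]
I8: IS=35 RO=36 EX=37 WR=38  [WAW R3: wait I6 write@34]

cycle = 37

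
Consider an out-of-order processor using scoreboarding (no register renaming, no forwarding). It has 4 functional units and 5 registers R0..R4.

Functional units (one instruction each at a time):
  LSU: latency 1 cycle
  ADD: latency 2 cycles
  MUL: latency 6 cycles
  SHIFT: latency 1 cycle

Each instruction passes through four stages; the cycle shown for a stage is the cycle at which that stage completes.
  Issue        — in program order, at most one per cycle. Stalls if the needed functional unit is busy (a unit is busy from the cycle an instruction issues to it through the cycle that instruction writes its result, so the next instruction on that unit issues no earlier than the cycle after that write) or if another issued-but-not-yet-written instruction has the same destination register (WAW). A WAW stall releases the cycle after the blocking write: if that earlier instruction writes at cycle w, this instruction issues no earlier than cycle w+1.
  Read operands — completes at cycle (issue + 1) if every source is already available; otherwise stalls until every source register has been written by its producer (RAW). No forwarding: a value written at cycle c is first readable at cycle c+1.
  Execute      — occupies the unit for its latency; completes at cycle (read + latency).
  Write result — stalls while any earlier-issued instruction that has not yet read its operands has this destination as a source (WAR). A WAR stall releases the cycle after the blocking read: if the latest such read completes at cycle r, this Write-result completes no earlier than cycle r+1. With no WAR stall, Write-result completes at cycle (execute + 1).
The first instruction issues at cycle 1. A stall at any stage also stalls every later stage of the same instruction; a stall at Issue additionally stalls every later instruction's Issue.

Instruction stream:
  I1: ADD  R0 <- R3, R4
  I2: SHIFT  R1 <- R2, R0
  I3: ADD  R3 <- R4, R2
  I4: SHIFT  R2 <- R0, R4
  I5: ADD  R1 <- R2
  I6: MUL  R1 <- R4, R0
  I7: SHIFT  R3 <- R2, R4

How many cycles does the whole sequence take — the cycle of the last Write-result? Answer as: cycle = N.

c1: I1→ADD
c2: I1 RO · I2→SHIFT
c4: I1 EX
c5: I1 WR R0
c6: I2 RO · I3→ADD
c7: I2 EX · I3 RO
c8: I2 WR R1
c9: I3 EX · I4→SHIFT
c10: I3 WR R3 · I4 RO
c11: I4 EX · I5→ADD
c12: I4 WR R2
c13: I5 RO
c15: I5 EX
c16: I5 WR R1
c17: I6→MUL
c18: I6 RO · I7→SHIFT
c19: I7 RO
c20: I7 EX
c21: I7 WR R3
c24: I6 EX
c25: I6 WR R1

cycle = 25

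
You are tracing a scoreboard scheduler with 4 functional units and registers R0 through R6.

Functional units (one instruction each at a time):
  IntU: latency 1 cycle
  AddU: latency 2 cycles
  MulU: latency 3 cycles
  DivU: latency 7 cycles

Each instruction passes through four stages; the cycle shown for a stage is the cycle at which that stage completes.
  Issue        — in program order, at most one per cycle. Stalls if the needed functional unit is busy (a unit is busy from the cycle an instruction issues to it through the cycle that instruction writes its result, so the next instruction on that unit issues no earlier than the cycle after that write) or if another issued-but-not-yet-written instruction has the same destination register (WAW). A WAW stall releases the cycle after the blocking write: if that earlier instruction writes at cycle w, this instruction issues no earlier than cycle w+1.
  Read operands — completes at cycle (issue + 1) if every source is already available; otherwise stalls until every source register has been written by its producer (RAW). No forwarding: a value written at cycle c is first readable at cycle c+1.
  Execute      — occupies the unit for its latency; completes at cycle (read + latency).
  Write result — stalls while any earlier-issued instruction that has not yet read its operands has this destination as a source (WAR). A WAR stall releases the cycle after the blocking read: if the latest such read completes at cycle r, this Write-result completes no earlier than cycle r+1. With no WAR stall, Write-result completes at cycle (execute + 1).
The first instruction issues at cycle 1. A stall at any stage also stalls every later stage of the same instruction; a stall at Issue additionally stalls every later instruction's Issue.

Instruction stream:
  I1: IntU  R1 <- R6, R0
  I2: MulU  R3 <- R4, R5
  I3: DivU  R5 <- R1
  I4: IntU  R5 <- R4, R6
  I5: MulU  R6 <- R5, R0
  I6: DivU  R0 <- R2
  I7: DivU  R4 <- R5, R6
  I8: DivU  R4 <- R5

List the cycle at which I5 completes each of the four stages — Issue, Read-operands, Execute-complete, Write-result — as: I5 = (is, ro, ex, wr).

I5 = (15, 18, 21, 22)

I1  is:1  ro:2  ex:3  wr:4
I2  is:2  ro:3  ex:6  wr:7
I3  is:3  ro:5  ex:12  wr:13  — RAW R1: wait I1 write@4
I4  is:14  ro:15  ex:16  wr:17  — WAW R5: wait I3 write@13
I5  is:15  ro:18  ex:21  wr:22  — RAW R5: wait I4 write@17
I6  is:16  ro:17  ex:24  wr:25
I7  is:26  ro:27  ex:34  wr:35  — struct: DivU busy until I6 writes@25
I8  is:36  ro:37  ex:44  wr:45  — struct: DivU busy until I7 writes@35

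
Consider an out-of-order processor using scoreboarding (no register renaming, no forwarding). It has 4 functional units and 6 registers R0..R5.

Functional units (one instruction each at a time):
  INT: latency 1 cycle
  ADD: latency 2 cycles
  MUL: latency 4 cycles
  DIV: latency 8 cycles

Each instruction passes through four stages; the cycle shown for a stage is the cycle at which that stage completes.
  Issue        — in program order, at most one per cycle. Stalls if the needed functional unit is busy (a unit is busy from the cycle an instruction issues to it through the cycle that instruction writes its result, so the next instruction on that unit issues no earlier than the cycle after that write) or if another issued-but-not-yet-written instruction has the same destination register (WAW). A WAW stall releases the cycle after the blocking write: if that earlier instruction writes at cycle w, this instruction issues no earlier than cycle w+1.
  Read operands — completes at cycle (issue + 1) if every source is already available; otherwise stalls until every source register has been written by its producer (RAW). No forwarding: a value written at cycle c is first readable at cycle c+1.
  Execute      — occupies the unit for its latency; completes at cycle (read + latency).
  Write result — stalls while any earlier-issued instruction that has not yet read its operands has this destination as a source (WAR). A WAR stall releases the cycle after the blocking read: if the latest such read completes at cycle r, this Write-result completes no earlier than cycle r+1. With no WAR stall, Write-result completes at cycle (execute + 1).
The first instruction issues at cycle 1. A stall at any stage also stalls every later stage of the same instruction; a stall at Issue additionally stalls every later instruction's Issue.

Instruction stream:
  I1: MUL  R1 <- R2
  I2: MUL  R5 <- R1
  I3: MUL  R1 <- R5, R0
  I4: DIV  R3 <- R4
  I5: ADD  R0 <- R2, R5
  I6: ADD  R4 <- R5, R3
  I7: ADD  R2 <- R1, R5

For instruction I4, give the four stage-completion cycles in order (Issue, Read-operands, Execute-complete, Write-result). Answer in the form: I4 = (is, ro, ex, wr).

I4 = (16, 17, 25, 26)

I1: IS=1 RO=2 EX=6 WR=7
I2: IS=8 RO=9 EX=13 WR=14  [struct: MUL busy until I1 writes@7]
I3: IS=15 RO=16 EX=20 WR=21  [struct: MUL busy until I2 writes@14]
I4: IS=16 RO=17 EX=25 WR=26
I5: IS=17 RO=18 EX=20 WR=21
I6: IS=22 RO=27 EX=29 WR=30  [struct: ADD busy until I5 writes@21; RAW R3: wait I4 write@26]
I7: IS=31 RO=32 EX=34 WR=35  [struct: ADD busy until I6 writes@30]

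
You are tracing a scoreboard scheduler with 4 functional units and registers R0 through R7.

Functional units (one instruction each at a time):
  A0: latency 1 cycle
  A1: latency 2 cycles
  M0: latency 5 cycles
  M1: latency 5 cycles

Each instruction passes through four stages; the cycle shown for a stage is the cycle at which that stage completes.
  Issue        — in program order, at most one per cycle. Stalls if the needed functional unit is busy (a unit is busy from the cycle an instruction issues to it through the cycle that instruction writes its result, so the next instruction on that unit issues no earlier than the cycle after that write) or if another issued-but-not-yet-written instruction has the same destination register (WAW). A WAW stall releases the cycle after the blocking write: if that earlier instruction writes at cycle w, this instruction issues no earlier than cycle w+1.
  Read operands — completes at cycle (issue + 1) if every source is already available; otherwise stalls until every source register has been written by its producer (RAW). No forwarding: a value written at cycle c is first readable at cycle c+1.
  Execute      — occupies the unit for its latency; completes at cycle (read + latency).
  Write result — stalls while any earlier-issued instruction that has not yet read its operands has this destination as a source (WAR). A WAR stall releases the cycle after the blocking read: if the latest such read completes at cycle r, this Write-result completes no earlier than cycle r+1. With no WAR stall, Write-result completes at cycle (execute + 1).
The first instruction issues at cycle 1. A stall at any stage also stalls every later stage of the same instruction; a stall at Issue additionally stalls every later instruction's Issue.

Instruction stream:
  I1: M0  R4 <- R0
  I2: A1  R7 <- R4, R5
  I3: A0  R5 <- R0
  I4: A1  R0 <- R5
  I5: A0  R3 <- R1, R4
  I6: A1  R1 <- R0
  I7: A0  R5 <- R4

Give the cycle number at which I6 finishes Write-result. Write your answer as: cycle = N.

cycle 1: issue I1 (M0)
cycle 2: I1 read-ops · issue I2 (A1)
cycle 3: issue I3 (A0)
cycle 4: I3 read-ops
cycle 5: I3 finished on A0
cycle 7: I1 finished on M0
cycle 8: I1→R4
cycle 9: I2 read-ops
cycle 10: I3→R5
cycle 11: I2 finished on A1
cycle 12: I2→R7
cycle 13: issue I4 (A1)
cycle 14: I4 read-ops · issue I5 (A0)
cycle 15: I5 read-ops
cycle 16: I4 finished on A1 · I5 finished on A0
cycle 17: I4→R0 · I5→R3
cycle 18: issue I6 (A1)
cycle 19: I6 read-ops · issue I7 (A0)
cycle 20: I7 read-ops
cycle 21: I6 finished on A1 · I7 finished on A0
cycle 22: I6→R1 · I7→R5

cycle = 22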